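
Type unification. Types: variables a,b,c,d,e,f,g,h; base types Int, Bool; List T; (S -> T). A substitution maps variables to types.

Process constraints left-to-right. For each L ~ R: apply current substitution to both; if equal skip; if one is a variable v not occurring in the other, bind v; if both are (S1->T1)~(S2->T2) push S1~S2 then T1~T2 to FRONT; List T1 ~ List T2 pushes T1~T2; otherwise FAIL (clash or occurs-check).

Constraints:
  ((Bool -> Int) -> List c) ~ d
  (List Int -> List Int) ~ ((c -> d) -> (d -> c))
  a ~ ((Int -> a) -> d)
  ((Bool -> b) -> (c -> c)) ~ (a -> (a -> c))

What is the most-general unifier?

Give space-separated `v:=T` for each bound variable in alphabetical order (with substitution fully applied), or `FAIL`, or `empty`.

step 1: unify ((Bool -> Int) -> List c) ~ d  [subst: {-} | 3 pending]
  bind d := ((Bool -> Int) -> List c)
step 2: unify (List Int -> List Int) ~ ((c -> ((Bool -> Int) -> List c)) -> (((Bool -> Int) -> List c) -> c))  [subst: {d:=((Bool -> Int) -> List c)} | 2 pending]
  -> decompose arrow: push List Int~(c -> ((Bool -> Int) -> List c)), List Int~(((Bool -> Int) -> List c) -> c)
step 3: unify List Int ~ (c -> ((Bool -> Int) -> List c))  [subst: {d:=((Bool -> Int) -> List c)} | 3 pending]
  clash: List Int vs (c -> ((Bool -> Int) -> List c))

Answer: FAIL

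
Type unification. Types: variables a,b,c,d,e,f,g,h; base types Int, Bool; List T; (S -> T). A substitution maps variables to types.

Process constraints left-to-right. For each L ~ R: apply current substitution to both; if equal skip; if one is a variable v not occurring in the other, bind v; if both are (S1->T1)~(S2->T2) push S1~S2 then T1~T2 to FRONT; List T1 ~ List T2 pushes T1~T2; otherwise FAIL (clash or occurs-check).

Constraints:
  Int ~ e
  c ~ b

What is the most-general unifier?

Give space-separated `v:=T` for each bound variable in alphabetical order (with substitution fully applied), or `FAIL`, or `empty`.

step 1: unify Int ~ e  [subst: {-} | 1 pending]
  bind e := Int
step 2: unify c ~ b  [subst: {e:=Int} | 0 pending]
  bind c := b

Answer: c:=b e:=Int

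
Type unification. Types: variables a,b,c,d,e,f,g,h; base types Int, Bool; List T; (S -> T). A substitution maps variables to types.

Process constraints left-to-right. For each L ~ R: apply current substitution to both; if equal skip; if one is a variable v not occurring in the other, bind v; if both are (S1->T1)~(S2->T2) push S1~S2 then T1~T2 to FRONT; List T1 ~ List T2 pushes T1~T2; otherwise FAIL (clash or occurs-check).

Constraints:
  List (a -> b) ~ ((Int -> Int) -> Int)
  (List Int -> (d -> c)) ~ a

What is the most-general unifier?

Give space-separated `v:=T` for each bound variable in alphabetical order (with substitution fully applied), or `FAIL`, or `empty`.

Answer: FAIL

Derivation:
step 1: unify List (a -> b) ~ ((Int -> Int) -> Int)  [subst: {-} | 1 pending]
  clash: List (a -> b) vs ((Int -> Int) -> Int)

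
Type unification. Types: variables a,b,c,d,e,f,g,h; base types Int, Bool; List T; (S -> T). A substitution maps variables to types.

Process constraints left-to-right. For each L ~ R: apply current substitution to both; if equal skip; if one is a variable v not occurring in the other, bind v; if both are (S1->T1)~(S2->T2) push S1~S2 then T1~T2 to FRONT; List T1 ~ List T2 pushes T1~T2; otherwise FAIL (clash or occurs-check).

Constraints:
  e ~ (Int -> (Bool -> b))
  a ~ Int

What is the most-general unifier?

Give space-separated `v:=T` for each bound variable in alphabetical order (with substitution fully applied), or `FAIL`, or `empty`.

step 1: unify e ~ (Int -> (Bool -> b))  [subst: {-} | 1 pending]
  bind e := (Int -> (Bool -> b))
step 2: unify a ~ Int  [subst: {e:=(Int -> (Bool -> b))} | 0 pending]
  bind a := Int

Answer: a:=Int e:=(Int -> (Bool -> b))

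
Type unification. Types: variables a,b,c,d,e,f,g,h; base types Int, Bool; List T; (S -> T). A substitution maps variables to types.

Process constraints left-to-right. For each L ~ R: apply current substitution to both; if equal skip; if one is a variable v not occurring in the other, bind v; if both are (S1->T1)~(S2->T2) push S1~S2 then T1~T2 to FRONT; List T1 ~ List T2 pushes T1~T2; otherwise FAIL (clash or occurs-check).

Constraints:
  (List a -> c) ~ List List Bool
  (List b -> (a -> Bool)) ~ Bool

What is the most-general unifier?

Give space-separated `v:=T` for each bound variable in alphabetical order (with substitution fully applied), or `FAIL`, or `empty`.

Answer: FAIL

Derivation:
step 1: unify (List a -> c) ~ List List Bool  [subst: {-} | 1 pending]
  clash: (List a -> c) vs List List Bool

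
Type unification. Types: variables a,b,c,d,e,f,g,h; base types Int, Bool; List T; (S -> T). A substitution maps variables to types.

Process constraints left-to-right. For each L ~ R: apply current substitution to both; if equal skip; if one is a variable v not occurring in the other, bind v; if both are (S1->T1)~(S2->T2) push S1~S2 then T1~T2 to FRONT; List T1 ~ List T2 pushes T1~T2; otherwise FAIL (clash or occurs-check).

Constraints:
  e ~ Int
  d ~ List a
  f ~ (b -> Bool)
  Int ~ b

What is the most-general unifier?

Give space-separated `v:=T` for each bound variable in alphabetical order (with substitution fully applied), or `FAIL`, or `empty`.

step 1: unify e ~ Int  [subst: {-} | 3 pending]
  bind e := Int
step 2: unify d ~ List a  [subst: {e:=Int} | 2 pending]
  bind d := List a
step 3: unify f ~ (b -> Bool)  [subst: {e:=Int, d:=List a} | 1 pending]
  bind f := (b -> Bool)
step 4: unify Int ~ b  [subst: {e:=Int, d:=List a, f:=(b -> Bool)} | 0 pending]
  bind b := Int

Answer: b:=Int d:=List a e:=Int f:=(Int -> Bool)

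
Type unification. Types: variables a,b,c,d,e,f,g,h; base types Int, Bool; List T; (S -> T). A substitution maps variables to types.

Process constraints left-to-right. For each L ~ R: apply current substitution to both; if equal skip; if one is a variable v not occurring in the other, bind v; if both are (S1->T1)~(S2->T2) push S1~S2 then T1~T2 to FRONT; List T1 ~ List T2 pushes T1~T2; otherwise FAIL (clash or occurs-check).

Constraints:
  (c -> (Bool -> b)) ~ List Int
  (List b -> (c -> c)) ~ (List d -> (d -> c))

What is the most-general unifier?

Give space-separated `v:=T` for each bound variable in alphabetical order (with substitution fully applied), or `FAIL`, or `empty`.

Answer: FAIL

Derivation:
step 1: unify (c -> (Bool -> b)) ~ List Int  [subst: {-} | 1 pending]
  clash: (c -> (Bool -> b)) vs List Int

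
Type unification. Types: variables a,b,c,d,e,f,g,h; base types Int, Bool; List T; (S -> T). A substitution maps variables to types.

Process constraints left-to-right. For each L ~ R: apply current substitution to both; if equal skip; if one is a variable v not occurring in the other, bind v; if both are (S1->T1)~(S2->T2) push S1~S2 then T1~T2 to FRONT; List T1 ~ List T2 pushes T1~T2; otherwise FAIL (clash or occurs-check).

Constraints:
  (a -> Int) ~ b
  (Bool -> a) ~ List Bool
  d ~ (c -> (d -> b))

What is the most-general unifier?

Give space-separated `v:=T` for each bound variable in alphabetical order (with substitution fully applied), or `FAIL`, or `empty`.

Answer: FAIL

Derivation:
step 1: unify (a -> Int) ~ b  [subst: {-} | 2 pending]
  bind b := (a -> Int)
step 2: unify (Bool -> a) ~ List Bool  [subst: {b:=(a -> Int)} | 1 pending]
  clash: (Bool -> a) vs List Bool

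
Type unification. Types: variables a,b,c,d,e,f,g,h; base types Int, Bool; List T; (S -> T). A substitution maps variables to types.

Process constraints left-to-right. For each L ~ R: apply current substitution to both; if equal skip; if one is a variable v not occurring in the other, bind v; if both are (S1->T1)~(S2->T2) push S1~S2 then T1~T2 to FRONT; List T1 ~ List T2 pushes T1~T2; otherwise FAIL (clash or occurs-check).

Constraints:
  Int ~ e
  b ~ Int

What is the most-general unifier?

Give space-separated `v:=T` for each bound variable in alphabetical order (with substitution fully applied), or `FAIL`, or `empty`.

Answer: b:=Int e:=Int

Derivation:
step 1: unify Int ~ e  [subst: {-} | 1 pending]
  bind e := Int
step 2: unify b ~ Int  [subst: {e:=Int} | 0 pending]
  bind b := Int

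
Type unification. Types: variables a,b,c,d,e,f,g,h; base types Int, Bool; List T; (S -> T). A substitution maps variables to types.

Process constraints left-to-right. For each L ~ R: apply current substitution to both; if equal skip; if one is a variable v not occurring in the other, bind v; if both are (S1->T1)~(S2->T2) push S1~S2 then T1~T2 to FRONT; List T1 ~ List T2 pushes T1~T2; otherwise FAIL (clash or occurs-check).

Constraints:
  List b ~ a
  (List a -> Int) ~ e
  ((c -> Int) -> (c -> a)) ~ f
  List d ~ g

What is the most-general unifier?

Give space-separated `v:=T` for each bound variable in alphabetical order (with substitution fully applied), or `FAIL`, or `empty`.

step 1: unify List b ~ a  [subst: {-} | 3 pending]
  bind a := List b
step 2: unify (List List b -> Int) ~ e  [subst: {a:=List b} | 2 pending]
  bind e := (List List b -> Int)
step 3: unify ((c -> Int) -> (c -> List b)) ~ f  [subst: {a:=List b, e:=(List List b -> Int)} | 1 pending]
  bind f := ((c -> Int) -> (c -> List b))
step 4: unify List d ~ g  [subst: {a:=List b, e:=(List List b -> Int), f:=((c -> Int) -> (c -> List b))} | 0 pending]
  bind g := List d

Answer: a:=List b e:=(List List b -> Int) f:=((c -> Int) -> (c -> List b)) g:=List d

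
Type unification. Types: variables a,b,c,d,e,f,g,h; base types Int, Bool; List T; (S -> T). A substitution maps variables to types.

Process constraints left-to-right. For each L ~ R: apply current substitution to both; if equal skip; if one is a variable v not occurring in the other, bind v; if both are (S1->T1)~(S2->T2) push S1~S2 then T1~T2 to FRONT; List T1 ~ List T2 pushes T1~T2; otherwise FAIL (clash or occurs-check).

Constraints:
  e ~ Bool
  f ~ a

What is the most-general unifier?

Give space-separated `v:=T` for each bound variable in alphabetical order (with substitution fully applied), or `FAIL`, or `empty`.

step 1: unify e ~ Bool  [subst: {-} | 1 pending]
  bind e := Bool
step 2: unify f ~ a  [subst: {e:=Bool} | 0 pending]
  bind f := a

Answer: e:=Bool f:=a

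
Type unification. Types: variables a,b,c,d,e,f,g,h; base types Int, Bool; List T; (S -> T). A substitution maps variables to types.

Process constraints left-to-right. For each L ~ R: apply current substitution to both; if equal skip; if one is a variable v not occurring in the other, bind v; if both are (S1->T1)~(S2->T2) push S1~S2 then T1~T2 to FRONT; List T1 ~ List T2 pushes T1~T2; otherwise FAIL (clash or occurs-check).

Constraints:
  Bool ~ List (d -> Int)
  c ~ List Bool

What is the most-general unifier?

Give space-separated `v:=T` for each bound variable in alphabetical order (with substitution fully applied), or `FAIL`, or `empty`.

step 1: unify Bool ~ List (d -> Int)  [subst: {-} | 1 pending]
  clash: Bool vs List (d -> Int)

Answer: FAIL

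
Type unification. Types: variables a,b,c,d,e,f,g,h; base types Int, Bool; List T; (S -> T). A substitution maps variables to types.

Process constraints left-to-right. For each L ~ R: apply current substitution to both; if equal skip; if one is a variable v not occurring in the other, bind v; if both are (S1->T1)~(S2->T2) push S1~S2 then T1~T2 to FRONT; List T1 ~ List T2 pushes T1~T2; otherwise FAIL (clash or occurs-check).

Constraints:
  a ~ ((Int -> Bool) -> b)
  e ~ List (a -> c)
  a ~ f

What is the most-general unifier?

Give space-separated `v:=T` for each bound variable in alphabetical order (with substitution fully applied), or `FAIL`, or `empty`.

Answer: a:=((Int -> Bool) -> b) e:=List (((Int -> Bool) -> b) -> c) f:=((Int -> Bool) -> b)

Derivation:
step 1: unify a ~ ((Int -> Bool) -> b)  [subst: {-} | 2 pending]
  bind a := ((Int -> Bool) -> b)
step 2: unify e ~ List (((Int -> Bool) -> b) -> c)  [subst: {a:=((Int -> Bool) -> b)} | 1 pending]
  bind e := List (((Int -> Bool) -> b) -> c)
step 3: unify ((Int -> Bool) -> b) ~ f  [subst: {a:=((Int -> Bool) -> b), e:=List (((Int -> Bool) -> b) -> c)} | 0 pending]
  bind f := ((Int -> Bool) -> b)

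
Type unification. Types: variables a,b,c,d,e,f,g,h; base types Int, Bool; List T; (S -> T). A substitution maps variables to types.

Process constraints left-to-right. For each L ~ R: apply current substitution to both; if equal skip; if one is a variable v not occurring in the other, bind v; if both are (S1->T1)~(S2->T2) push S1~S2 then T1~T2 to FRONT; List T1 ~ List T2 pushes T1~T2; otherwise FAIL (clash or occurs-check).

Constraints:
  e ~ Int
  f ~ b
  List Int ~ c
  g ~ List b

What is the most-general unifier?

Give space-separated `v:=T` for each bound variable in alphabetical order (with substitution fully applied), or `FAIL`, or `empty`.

step 1: unify e ~ Int  [subst: {-} | 3 pending]
  bind e := Int
step 2: unify f ~ b  [subst: {e:=Int} | 2 pending]
  bind f := b
step 3: unify List Int ~ c  [subst: {e:=Int, f:=b} | 1 pending]
  bind c := List Int
step 4: unify g ~ List b  [subst: {e:=Int, f:=b, c:=List Int} | 0 pending]
  bind g := List b

Answer: c:=List Int e:=Int f:=b g:=List b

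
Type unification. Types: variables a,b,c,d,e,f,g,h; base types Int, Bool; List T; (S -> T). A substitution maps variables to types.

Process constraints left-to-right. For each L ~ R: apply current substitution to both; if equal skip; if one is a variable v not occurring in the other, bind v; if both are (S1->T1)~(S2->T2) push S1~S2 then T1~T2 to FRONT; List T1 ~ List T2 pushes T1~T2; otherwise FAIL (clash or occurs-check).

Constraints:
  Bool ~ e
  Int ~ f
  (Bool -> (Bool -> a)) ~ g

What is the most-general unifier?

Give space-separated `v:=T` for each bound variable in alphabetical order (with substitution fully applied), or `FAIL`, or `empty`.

Answer: e:=Bool f:=Int g:=(Bool -> (Bool -> a))

Derivation:
step 1: unify Bool ~ e  [subst: {-} | 2 pending]
  bind e := Bool
step 2: unify Int ~ f  [subst: {e:=Bool} | 1 pending]
  bind f := Int
step 3: unify (Bool -> (Bool -> a)) ~ g  [subst: {e:=Bool, f:=Int} | 0 pending]
  bind g := (Bool -> (Bool -> a))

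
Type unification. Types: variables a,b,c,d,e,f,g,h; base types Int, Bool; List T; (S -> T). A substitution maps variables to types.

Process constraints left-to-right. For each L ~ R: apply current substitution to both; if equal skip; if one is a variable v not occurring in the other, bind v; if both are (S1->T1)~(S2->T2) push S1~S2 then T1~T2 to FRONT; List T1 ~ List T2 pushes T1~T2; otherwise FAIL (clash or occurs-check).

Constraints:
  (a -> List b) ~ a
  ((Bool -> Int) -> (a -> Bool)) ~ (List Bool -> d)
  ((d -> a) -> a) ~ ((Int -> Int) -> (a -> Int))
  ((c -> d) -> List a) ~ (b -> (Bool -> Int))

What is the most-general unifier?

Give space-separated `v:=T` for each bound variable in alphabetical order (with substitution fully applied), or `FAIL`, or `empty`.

step 1: unify (a -> List b) ~ a  [subst: {-} | 3 pending]
  occurs-check fail

Answer: FAIL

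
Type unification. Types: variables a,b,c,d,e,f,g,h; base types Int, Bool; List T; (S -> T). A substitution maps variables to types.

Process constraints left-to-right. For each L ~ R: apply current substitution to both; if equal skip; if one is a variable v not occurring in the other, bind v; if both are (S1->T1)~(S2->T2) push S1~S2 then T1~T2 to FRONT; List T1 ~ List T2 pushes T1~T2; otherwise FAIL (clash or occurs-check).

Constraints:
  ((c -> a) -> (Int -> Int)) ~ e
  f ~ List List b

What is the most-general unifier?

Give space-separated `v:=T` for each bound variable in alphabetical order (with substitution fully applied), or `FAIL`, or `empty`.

step 1: unify ((c -> a) -> (Int -> Int)) ~ e  [subst: {-} | 1 pending]
  bind e := ((c -> a) -> (Int -> Int))
step 2: unify f ~ List List b  [subst: {e:=((c -> a) -> (Int -> Int))} | 0 pending]
  bind f := List List b

Answer: e:=((c -> a) -> (Int -> Int)) f:=List List b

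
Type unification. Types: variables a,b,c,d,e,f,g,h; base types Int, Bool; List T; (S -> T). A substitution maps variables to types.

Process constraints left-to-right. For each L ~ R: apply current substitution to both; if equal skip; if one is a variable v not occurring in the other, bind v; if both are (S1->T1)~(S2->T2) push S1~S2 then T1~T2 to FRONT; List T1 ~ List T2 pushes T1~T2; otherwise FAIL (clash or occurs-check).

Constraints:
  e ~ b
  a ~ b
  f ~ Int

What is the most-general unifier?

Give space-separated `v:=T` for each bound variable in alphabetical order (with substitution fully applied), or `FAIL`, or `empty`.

step 1: unify e ~ b  [subst: {-} | 2 pending]
  bind e := b
step 2: unify a ~ b  [subst: {e:=b} | 1 pending]
  bind a := b
step 3: unify f ~ Int  [subst: {e:=b, a:=b} | 0 pending]
  bind f := Int

Answer: a:=b e:=b f:=Int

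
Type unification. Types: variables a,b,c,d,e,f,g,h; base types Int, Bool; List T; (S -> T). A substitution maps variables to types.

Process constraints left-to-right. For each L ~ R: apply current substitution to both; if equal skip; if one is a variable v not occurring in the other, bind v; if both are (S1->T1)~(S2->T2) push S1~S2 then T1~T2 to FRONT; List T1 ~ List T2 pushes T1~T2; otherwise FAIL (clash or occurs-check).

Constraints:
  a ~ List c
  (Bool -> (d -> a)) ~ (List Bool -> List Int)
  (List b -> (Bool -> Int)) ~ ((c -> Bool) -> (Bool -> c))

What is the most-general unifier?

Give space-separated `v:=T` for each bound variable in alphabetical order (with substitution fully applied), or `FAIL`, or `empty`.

step 1: unify a ~ List c  [subst: {-} | 2 pending]
  bind a := List c
step 2: unify (Bool -> (d -> List c)) ~ (List Bool -> List Int)  [subst: {a:=List c} | 1 pending]
  -> decompose arrow: push Bool~List Bool, (d -> List c)~List Int
step 3: unify Bool ~ List Bool  [subst: {a:=List c} | 2 pending]
  clash: Bool vs List Bool

Answer: FAIL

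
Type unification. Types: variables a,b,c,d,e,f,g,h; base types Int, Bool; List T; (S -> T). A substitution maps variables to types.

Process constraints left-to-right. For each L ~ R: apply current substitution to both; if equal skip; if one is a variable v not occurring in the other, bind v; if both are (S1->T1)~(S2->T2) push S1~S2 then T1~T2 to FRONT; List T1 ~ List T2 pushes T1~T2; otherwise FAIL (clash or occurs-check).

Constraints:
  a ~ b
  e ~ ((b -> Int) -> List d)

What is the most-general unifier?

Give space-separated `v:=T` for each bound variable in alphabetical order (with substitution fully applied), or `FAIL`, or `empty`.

step 1: unify a ~ b  [subst: {-} | 1 pending]
  bind a := b
step 2: unify e ~ ((b -> Int) -> List d)  [subst: {a:=b} | 0 pending]
  bind e := ((b -> Int) -> List d)

Answer: a:=b e:=((b -> Int) -> List d)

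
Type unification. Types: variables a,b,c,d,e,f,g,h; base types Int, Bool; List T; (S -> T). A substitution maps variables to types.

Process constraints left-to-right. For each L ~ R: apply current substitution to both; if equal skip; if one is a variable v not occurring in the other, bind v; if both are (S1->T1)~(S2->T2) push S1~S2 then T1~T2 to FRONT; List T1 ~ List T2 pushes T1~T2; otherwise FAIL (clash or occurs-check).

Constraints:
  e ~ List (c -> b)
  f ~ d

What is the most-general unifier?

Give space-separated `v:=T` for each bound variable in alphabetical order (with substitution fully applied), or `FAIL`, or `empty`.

Answer: e:=List (c -> b) f:=d

Derivation:
step 1: unify e ~ List (c -> b)  [subst: {-} | 1 pending]
  bind e := List (c -> b)
step 2: unify f ~ d  [subst: {e:=List (c -> b)} | 0 pending]
  bind f := d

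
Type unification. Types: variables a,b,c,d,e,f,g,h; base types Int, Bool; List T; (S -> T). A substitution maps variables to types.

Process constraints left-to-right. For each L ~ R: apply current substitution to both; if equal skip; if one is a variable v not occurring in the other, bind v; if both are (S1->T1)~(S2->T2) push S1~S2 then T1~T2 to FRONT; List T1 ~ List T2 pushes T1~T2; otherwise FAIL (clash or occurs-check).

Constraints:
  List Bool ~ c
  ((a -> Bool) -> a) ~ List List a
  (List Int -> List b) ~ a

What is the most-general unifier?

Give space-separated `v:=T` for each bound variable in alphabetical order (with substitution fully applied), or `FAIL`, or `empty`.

Answer: FAIL

Derivation:
step 1: unify List Bool ~ c  [subst: {-} | 2 pending]
  bind c := List Bool
step 2: unify ((a -> Bool) -> a) ~ List List a  [subst: {c:=List Bool} | 1 pending]
  clash: ((a -> Bool) -> a) vs List List a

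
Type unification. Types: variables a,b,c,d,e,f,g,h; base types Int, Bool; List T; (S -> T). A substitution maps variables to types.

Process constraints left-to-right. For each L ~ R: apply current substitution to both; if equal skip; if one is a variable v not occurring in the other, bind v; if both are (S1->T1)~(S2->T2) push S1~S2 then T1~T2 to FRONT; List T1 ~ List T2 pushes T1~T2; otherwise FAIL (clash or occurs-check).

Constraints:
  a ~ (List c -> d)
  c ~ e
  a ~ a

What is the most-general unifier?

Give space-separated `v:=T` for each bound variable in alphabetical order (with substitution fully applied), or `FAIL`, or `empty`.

step 1: unify a ~ (List c -> d)  [subst: {-} | 2 pending]
  bind a := (List c -> d)
step 2: unify c ~ e  [subst: {a:=(List c -> d)} | 1 pending]
  bind c := e
step 3: unify (List e -> d) ~ (List e -> d)  [subst: {a:=(List c -> d), c:=e} | 0 pending]
  -> identical, skip

Answer: a:=(List e -> d) c:=e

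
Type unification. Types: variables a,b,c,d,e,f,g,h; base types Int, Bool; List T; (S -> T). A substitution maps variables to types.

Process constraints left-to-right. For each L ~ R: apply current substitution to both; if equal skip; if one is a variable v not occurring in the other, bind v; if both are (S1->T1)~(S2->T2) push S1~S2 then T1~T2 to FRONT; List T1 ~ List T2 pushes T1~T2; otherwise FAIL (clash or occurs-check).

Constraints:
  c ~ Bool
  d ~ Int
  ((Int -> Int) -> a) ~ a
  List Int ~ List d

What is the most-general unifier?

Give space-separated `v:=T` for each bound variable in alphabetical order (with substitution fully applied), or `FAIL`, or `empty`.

Answer: FAIL

Derivation:
step 1: unify c ~ Bool  [subst: {-} | 3 pending]
  bind c := Bool
step 2: unify d ~ Int  [subst: {c:=Bool} | 2 pending]
  bind d := Int
step 3: unify ((Int -> Int) -> a) ~ a  [subst: {c:=Bool, d:=Int} | 1 pending]
  occurs-check fail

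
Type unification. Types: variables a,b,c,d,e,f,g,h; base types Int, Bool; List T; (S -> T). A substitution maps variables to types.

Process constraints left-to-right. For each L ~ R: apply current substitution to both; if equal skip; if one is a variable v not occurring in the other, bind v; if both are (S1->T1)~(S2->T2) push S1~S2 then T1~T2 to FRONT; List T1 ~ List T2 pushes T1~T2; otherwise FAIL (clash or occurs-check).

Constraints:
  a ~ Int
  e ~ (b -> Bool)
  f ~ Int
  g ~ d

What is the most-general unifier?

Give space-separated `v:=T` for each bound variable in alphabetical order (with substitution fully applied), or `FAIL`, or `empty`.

Answer: a:=Int e:=(b -> Bool) f:=Int g:=d

Derivation:
step 1: unify a ~ Int  [subst: {-} | 3 pending]
  bind a := Int
step 2: unify e ~ (b -> Bool)  [subst: {a:=Int} | 2 pending]
  bind e := (b -> Bool)
step 3: unify f ~ Int  [subst: {a:=Int, e:=(b -> Bool)} | 1 pending]
  bind f := Int
step 4: unify g ~ d  [subst: {a:=Int, e:=(b -> Bool), f:=Int} | 0 pending]
  bind g := d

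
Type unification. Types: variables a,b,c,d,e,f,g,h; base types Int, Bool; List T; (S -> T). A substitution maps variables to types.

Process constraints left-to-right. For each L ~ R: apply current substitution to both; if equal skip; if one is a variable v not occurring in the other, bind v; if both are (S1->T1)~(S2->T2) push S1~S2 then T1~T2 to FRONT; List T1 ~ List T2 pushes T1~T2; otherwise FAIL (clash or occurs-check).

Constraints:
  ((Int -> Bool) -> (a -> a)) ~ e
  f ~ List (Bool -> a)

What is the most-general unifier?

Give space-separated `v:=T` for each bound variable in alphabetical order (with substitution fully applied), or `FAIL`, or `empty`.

Answer: e:=((Int -> Bool) -> (a -> a)) f:=List (Bool -> a)

Derivation:
step 1: unify ((Int -> Bool) -> (a -> a)) ~ e  [subst: {-} | 1 pending]
  bind e := ((Int -> Bool) -> (a -> a))
step 2: unify f ~ List (Bool -> a)  [subst: {e:=((Int -> Bool) -> (a -> a))} | 0 pending]
  bind f := List (Bool -> a)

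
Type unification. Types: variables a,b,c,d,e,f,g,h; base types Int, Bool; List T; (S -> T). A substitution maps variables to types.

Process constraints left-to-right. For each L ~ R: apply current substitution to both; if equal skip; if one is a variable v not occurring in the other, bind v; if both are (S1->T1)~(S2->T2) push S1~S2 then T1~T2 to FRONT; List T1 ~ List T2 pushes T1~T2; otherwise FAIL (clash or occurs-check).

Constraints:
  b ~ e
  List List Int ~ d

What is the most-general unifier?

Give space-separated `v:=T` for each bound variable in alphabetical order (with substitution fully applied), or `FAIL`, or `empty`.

step 1: unify b ~ e  [subst: {-} | 1 pending]
  bind b := e
step 2: unify List List Int ~ d  [subst: {b:=e} | 0 pending]
  bind d := List List Int

Answer: b:=e d:=List List Int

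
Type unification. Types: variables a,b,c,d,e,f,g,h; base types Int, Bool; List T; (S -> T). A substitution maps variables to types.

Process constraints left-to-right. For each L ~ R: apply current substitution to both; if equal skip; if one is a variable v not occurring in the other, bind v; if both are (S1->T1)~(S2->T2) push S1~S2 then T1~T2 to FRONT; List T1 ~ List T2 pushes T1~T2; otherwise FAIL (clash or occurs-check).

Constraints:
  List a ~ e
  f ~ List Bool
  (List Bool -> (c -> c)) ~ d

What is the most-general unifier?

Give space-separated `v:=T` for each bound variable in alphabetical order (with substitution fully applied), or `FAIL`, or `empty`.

Answer: d:=(List Bool -> (c -> c)) e:=List a f:=List Bool

Derivation:
step 1: unify List a ~ e  [subst: {-} | 2 pending]
  bind e := List a
step 2: unify f ~ List Bool  [subst: {e:=List a} | 1 pending]
  bind f := List Bool
step 3: unify (List Bool -> (c -> c)) ~ d  [subst: {e:=List a, f:=List Bool} | 0 pending]
  bind d := (List Bool -> (c -> c))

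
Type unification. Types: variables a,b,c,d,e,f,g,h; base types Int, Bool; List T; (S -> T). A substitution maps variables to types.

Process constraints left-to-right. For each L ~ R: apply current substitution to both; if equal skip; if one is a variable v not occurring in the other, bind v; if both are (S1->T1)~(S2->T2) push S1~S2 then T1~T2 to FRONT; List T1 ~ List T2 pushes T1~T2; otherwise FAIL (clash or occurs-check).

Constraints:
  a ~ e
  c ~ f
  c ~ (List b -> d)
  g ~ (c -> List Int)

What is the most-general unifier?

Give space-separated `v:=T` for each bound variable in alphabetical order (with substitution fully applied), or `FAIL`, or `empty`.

Answer: a:=e c:=(List b -> d) f:=(List b -> d) g:=((List b -> d) -> List Int)

Derivation:
step 1: unify a ~ e  [subst: {-} | 3 pending]
  bind a := e
step 2: unify c ~ f  [subst: {a:=e} | 2 pending]
  bind c := f
step 3: unify f ~ (List b -> d)  [subst: {a:=e, c:=f} | 1 pending]
  bind f := (List b -> d)
step 4: unify g ~ ((List b -> d) -> List Int)  [subst: {a:=e, c:=f, f:=(List b -> d)} | 0 pending]
  bind g := ((List b -> d) -> List Int)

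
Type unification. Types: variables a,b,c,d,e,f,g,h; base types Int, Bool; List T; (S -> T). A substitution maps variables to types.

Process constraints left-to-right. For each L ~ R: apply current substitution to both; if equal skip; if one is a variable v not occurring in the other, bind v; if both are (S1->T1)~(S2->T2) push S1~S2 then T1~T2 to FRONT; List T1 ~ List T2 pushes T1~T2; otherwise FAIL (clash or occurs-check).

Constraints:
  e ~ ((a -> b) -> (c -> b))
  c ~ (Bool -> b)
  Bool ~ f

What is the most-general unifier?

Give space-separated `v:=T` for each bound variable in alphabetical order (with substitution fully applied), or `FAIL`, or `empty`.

step 1: unify e ~ ((a -> b) -> (c -> b))  [subst: {-} | 2 pending]
  bind e := ((a -> b) -> (c -> b))
step 2: unify c ~ (Bool -> b)  [subst: {e:=((a -> b) -> (c -> b))} | 1 pending]
  bind c := (Bool -> b)
step 3: unify Bool ~ f  [subst: {e:=((a -> b) -> (c -> b)), c:=(Bool -> b)} | 0 pending]
  bind f := Bool

Answer: c:=(Bool -> b) e:=((a -> b) -> ((Bool -> b) -> b)) f:=Bool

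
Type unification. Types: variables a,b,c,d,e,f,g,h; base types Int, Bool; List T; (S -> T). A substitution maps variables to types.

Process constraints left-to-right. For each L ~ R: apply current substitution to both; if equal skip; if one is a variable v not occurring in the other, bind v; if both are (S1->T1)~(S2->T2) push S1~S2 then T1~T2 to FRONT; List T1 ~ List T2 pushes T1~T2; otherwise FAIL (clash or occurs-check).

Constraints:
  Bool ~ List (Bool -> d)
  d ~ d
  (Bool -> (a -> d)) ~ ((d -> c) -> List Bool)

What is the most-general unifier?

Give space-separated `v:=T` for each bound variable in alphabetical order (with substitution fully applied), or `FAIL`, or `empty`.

Answer: FAIL

Derivation:
step 1: unify Bool ~ List (Bool -> d)  [subst: {-} | 2 pending]
  clash: Bool vs List (Bool -> d)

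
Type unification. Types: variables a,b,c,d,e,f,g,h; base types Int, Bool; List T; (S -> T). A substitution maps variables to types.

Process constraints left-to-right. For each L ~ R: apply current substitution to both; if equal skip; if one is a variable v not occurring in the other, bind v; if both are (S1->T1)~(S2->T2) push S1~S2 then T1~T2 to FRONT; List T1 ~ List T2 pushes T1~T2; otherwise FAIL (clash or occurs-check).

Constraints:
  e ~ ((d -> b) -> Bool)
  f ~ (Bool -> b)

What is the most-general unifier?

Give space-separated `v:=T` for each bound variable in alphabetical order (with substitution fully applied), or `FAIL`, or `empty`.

step 1: unify e ~ ((d -> b) -> Bool)  [subst: {-} | 1 pending]
  bind e := ((d -> b) -> Bool)
step 2: unify f ~ (Bool -> b)  [subst: {e:=((d -> b) -> Bool)} | 0 pending]
  bind f := (Bool -> b)

Answer: e:=((d -> b) -> Bool) f:=(Bool -> b)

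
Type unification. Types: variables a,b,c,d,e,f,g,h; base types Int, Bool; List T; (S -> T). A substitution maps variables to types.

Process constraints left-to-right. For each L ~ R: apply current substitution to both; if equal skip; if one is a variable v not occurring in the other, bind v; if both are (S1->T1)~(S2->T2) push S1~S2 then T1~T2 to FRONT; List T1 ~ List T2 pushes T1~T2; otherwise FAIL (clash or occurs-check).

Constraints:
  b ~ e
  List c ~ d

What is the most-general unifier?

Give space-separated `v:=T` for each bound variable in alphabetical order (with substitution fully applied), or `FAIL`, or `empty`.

step 1: unify b ~ e  [subst: {-} | 1 pending]
  bind b := e
step 2: unify List c ~ d  [subst: {b:=e} | 0 pending]
  bind d := List c

Answer: b:=e d:=List c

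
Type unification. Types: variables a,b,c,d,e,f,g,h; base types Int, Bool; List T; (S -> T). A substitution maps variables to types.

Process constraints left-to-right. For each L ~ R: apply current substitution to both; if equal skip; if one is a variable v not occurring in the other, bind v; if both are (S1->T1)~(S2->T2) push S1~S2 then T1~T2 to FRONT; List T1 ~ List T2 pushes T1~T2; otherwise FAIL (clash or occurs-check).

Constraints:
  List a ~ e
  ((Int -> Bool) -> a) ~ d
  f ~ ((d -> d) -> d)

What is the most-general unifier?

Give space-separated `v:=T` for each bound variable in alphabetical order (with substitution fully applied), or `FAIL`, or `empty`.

step 1: unify List a ~ e  [subst: {-} | 2 pending]
  bind e := List a
step 2: unify ((Int -> Bool) -> a) ~ d  [subst: {e:=List a} | 1 pending]
  bind d := ((Int -> Bool) -> a)
step 3: unify f ~ ((((Int -> Bool) -> a) -> ((Int -> Bool) -> a)) -> ((Int -> Bool) -> a))  [subst: {e:=List a, d:=((Int -> Bool) -> a)} | 0 pending]
  bind f := ((((Int -> Bool) -> a) -> ((Int -> Bool) -> a)) -> ((Int -> Bool) -> a))

Answer: d:=((Int -> Bool) -> a) e:=List a f:=((((Int -> Bool) -> a) -> ((Int -> Bool) -> a)) -> ((Int -> Bool) -> a))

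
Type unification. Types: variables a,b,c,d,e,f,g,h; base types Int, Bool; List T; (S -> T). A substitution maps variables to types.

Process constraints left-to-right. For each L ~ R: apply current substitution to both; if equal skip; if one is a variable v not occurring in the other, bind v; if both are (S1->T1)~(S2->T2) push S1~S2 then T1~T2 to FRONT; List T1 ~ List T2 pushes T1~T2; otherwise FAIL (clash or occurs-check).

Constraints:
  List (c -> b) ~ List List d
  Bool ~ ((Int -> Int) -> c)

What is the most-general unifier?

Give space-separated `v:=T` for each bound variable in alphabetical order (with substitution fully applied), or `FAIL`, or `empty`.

Answer: FAIL

Derivation:
step 1: unify List (c -> b) ~ List List d  [subst: {-} | 1 pending]
  -> decompose List: push (c -> b)~List d
step 2: unify (c -> b) ~ List d  [subst: {-} | 1 pending]
  clash: (c -> b) vs List d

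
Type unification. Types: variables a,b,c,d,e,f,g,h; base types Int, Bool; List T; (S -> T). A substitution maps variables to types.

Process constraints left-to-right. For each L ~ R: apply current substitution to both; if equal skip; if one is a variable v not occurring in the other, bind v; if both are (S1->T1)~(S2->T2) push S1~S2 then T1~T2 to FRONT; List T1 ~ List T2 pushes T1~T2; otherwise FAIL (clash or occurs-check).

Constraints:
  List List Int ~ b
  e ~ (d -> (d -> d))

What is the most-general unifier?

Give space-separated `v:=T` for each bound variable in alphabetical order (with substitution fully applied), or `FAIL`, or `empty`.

Answer: b:=List List Int e:=(d -> (d -> d))

Derivation:
step 1: unify List List Int ~ b  [subst: {-} | 1 pending]
  bind b := List List Int
step 2: unify e ~ (d -> (d -> d))  [subst: {b:=List List Int} | 0 pending]
  bind e := (d -> (d -> d))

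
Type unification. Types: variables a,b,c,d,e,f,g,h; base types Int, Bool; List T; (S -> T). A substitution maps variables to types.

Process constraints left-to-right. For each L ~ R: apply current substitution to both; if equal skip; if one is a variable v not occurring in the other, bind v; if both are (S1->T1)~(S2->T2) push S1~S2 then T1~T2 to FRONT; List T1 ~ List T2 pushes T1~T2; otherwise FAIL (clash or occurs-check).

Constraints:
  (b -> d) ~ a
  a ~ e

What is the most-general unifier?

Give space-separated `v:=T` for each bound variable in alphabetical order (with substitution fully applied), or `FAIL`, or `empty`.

Answer: a:=(b -> d) e:=(b -> d)

Derivation:
step 1: unify (b -> d) ~ a  [subst: {-} | 1 pending]
  bind a := (b -> d)
step 2: unify (b -> d) ~ e  [subst: {a:=(b -> d)} | 0 pending]
  bind e := (b -> d)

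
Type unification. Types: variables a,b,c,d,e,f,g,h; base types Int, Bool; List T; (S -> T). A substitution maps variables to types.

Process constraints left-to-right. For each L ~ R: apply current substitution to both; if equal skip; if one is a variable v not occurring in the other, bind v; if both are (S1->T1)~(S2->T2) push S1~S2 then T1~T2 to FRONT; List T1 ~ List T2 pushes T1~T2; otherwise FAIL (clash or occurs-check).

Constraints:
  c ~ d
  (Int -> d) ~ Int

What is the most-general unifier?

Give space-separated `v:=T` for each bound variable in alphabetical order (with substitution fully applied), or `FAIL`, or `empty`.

step 1: unify c ~ d  [subst: {-} | 1 pending]
  bind c := d
step 2: unify (Int -> d) ~ Int  [subst: {c:=d} | 0 pending]
  clash: (Int -> d) vs Int

Answer: FAIL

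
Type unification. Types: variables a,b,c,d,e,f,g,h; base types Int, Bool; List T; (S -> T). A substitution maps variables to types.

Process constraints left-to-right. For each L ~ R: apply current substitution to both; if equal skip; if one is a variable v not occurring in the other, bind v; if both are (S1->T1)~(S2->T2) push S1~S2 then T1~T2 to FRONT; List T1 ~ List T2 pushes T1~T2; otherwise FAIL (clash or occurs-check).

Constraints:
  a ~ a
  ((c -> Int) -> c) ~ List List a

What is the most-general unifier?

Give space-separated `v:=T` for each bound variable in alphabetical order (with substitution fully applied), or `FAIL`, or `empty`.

Answer: FAIL

Derivation:
step 1: unify a ~ a  [subst: {-} | 1 pending]
  -> identical, skip
step 2: unify ((c -> Int) -> c) ~ List List a  [subst: {-} | 0 pending]
  clash: ((c -> Int) -> c) vs List List a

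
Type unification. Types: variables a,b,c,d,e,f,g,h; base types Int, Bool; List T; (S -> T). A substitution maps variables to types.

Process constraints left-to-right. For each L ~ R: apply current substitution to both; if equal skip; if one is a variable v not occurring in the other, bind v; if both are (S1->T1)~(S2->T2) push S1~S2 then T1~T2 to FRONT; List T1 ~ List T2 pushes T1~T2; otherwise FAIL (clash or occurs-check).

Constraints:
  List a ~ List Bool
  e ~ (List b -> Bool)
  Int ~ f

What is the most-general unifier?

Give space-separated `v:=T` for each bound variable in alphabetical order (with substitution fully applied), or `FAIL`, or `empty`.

step 1: unify List a ~ List Bool  [subst: {-} | 2 pending]
  -> decompose List: push a~Bool
step 2: unify a ~ Bool  [subst: {-} | 2 pending]
  bind a := Bool
step 3: unify e ~ (List b -> Bool)  [subst: {a:=Bool} | 1 pending]
  bind e := (List b -> Bool)
step 4: unify Int ~ f  [subst: {a:=Bool, e:=(List b -> Bool)} | 0 pending]
  bind f := Int

Answer: a:=Bool e:=(List b -> Bool) f:=Int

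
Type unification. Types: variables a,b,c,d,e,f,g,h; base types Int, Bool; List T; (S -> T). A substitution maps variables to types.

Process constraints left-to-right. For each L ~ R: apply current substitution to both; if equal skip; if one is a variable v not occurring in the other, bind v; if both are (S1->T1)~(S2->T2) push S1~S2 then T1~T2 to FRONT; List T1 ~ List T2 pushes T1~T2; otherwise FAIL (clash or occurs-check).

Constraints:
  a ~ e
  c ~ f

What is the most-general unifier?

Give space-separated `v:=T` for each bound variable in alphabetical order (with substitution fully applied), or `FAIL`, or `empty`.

Answer: a:=e c:=f

Derivation:
step 1: unify a ~ e  [subst: {-} | 1 pending]
  bind a := e
step 2: unify c ~ f  [subst: {a:=e} | 0 pending]
  bind c := f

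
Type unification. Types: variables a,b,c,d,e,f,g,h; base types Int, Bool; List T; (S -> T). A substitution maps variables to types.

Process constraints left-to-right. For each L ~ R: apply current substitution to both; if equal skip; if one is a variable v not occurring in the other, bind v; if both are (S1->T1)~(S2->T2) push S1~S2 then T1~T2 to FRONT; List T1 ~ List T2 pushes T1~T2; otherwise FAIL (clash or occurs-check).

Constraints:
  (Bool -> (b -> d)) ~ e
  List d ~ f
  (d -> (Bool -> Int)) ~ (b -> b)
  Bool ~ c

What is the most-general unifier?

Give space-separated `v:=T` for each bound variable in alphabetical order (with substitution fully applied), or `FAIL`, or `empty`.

step 1: unify (Bool -> (b -> d)) ~ e  [subst: {-} | 3 pending]
  bind e := (Bool -> (b -> d))
step 2: unify List d ~ f  [subst: {e:=(Bool -> (b -> d))} | 2 pending]
  bind f := List d
step 3: unify (d -> (Bool -> Int)) ~ (b -> b)  [subst: {e:=(Bool -> (b -> d)), f:=List d} | 1 pending]
  -> decompose arrow: push d~b, (Bool -> Int)~b
step 4: unify d ~ b  [subst: {e:=(Bool -> (b -> d)), f:=List d} | 2 pending]
  bind d := b
step 5: unify (Bool -> Int) ~ b  [subst: {e:=(Bool -> (b -> d)), f:=List d, d:=b} | 1 pending]
  bind b := (Bool -> Int)
step 6: unify Bool ~ c  [subst: {e:=(Bool -> (b -> d)), f:=List d, d:=b, b:=(Bool -> Int)} | 0 pending]
  bind c := Bool

Answer: b:=(Bool -> Int) c:=Bool d:=(Bool -> Int) e:=(Bool -> ((Bool -> Int) -> (Bool -> Int))) f:=List (Bool -> Int)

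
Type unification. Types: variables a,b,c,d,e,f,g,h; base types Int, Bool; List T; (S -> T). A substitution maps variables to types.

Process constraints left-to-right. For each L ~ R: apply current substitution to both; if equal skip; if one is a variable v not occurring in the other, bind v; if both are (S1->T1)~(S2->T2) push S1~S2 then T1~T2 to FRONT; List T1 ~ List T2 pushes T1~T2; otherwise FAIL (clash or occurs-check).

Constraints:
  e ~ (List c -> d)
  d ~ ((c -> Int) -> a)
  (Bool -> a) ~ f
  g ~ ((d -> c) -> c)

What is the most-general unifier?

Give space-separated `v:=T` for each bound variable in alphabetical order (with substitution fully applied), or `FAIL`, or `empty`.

Answer: d:=((c -> Int) -> a) e:=(List c -> ((c -> Int) -> a)) f:=(Bool -> a) g:=((((c -> Int) -> a) -> c) -> c)

Derivation:
step 1: unify e ~ (List c -> d)  [subst: {-} | 3 pending]
  bind e := (List c -> d)
step 2: unify d ~ ((c -> Int) -> a)  [subst: {e:=(List c -> d)} | 2 pending]
  bind d := ((c -> Int) -> a)
step 3: unify (Bool -> a) ~ f  [subst: {e:=(List c -> d), d:=((c -> Int) -> a)} | 1 pending]
  bind f := (Bool -> a)
step 4: unify g ~ ((((c -> Int) -> a) -> c) -> c)  [subst: {e:=(List c -> d), d:=((c -> Int) -> a), f:=(Bool -> a)} | 0 pending]
  bind g := ((((c -> Int) -> a) -> c) -> c)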